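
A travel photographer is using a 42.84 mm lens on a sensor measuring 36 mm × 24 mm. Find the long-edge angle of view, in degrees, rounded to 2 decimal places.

Angle of view α = 2·arctan(w/2f) with w = 36 mm and f = 42.84 mm.
w/2f = 0.42017; arctan(0.42017) ≈ 22.7906°, so α ≈ 45.5812°.

45.58°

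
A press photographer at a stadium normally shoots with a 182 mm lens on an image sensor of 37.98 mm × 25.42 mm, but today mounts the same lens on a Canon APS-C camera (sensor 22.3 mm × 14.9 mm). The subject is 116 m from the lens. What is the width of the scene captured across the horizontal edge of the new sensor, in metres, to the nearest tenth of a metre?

The focal length stays 182 mm; the relevant sensor dimension is now w = 22.3 mm. Object distance dₒ = 116 m = 116000 mm.
Thin-lens field width W = w·(dₒ − f)/f = 22.3 × (116000 − 182)/182 ≈ 14190.887 mm = 14.1909 m.

14.2 m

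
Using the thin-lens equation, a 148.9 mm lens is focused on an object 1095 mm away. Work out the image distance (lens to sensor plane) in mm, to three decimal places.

172.334 mm

1/dᵢ = 1/f − 1/dₒ = 1/148.9 − 1/1095 = 0.0058027 mm⁻¹.
dᵢ = 1/0.0058027 ≈ 172.3343 mm.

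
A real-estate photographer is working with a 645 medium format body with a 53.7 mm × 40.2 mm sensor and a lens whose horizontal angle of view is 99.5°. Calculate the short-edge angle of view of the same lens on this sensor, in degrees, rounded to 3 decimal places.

From the horizontal AOV: f = 53.7 / (2·tan(49.75°)) = 53.7 / 2.36250 ≈ 22.7302 mm.
Short-edge AOV = 2·arctan(40.2 / (2 × 22.7302)) = 2·arctan(0.88429) ≈ 82.9718°.

82.972°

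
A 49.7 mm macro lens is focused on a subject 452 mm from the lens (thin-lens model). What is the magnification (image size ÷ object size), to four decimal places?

0.1235×

Thin lens: 1/f = 1/dₒ + 1/dᵢ → 1/dᵢ = 1/49.7 − 1/452 = 0.0179083 mm⁻¹, so dᵢ ≈ 55.8399 mm.
Magnification m = dᵢ/dₒ = 55.8399/452 ≈ 0.12354.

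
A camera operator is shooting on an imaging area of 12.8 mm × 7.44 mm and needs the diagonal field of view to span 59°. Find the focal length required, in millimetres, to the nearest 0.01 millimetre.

13.08 mm

Sensor diagonal = √(12.8² + 7.44²) = √219.1936 ≈ 14.8052 mm.
From α = 2·arctan(d/2f) we get f = d / (2·tan(α/2)).
With d = 14.8052 mm and α/2 = 29.5°, tan(α/2) ≈ 0.56577, so f ≈ 14.8052 / 1.13155 ≈ 13.0840 mm.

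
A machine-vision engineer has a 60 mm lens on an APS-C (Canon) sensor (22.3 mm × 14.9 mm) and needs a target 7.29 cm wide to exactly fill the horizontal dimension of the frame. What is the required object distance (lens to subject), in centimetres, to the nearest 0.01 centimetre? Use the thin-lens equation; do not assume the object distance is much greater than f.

W: 7.29 cm = 72.9 mm.
Magnification m = w/W = dᵢ/dₒ; combined with 1/f = 1/dₒ + 1/dᵢ this gives dₒ = f·(1 + W/w).
dₒ = 60 mm × (1 + 72.9/22.3) = 60 × 4.2691 ≈ 256.143 mm = 25.6143 cm.

25.61 cm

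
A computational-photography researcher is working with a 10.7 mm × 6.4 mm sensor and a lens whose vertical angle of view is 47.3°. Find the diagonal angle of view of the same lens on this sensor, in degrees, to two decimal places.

From the vertical AOV: f = 6.4 / (2·tan(23.65°)) = 6.4 / 0.87586 ≈ 7.3071 mm.
Sensor diagonal = √(10.7² + 6.4²) = √155.4500 ≈ 12.4680 mm.
Diagonal AOV = 2·arctan(12.4680 / (2 × 7.3071)) = 2·arctan(0.85314) ≈ 80.9375°.

80.94°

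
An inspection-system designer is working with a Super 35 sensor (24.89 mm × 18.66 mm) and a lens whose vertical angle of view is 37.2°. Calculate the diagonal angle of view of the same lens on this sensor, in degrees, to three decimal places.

From the vertical AOV: f = 18.66 / (2·tan(18.6°)) = 18.66 / 0.67307 ≈ 27.7235 mm.
Sensor diagonal = √(24.89² + 18.66²) = √967.7077 ≈ 31.1080 mm.
Diagonal AOV = 2·arctan(31.1080 / (2 × 27.7235)) = 2·arctan(0.56104) ≈ 58.5883°.

58.588°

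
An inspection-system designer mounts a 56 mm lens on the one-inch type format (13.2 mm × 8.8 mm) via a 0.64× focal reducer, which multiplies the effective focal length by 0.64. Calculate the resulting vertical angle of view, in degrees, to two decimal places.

14.00°

Effective focal length f = 56 × 0.64 = 35.84 mm.
α = 2·arctan(8.8 / (2 × 35.84)) = 2·arctan(0.12277) ≈ 13.9981°.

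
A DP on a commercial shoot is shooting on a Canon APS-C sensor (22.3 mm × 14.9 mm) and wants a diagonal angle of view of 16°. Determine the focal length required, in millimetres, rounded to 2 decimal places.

95.42 mm

Sensor diagonal = √(22.3² + 14.9²) = √719.3000 ≈ 26.8198 mm.
From α = 2·arctan(d/2f) we get f = d / (2·tan(α/2)).
With d = 26.8198 mm and α/2 = 8°, tan(α/2) ≈ 0.14054, so f ≈ 26.8198 / 0.28108 ≈ 95.4163 mm.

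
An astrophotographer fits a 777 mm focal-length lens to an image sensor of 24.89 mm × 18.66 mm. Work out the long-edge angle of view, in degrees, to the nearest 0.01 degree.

1.84°

Angle of view α = 2·arctan(w/2f) with w = 24.89 mm and f = 777 mm.
w/2f = 0.01602; arctan(0.01602) ≈ 0.9176°, so α ≈ 1.8352°.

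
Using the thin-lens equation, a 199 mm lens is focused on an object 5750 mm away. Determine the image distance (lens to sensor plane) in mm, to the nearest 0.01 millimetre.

1/dᵢ = 1/f − 1/dₒ = 1/199 − 1/5750 = 0.0048512 mm⁻¹.
dᵢ = 1/0.0048512 ≈ 206.1340 mm.

206.13 mm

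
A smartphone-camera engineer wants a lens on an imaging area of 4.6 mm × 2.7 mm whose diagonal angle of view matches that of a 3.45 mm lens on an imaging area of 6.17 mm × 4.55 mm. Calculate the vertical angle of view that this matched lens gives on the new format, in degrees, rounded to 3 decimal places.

58.708°

Sensor diagonal = √(6.17² + 4.55²) = √58.7714 ≈ 7.6663 mm.
Sensor diagonal = √(4.6² + 2.7²) = √28.4500 ≈ 5.3339 mm.
Equal diagonal AOV ⇒ f₂ = f₁ · 5.3339/7.6663 = 3.45 × 0.69576 ≈ 2.4004 mm.
Vertical AOV on the new format = 2·arctan(2.7 / (2 × 2.4004)) = 2·arctan(0.56241) ≈ 58.7081°.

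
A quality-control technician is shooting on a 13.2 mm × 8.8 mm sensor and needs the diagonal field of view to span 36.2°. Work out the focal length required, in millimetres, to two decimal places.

24.27 mm

Sensor diagonal = √(13.2² + 8.8²) = √251.6800 ≈ 15.8644 mm.
From α = 2·arctan(d/2f) we get f = d / (2·tan(α/2)).
With d = 15.8644 mm and α/2 = 18.1°, tan(α/2) ≈ 0.32685, so f ≈ 15.8644 / 0.65370 ≈ 24.2686 mm.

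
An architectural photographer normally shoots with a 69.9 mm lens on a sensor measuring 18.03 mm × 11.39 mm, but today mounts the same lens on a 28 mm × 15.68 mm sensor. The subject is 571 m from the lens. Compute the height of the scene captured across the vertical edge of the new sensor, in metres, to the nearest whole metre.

128 m

The focal length stays 69.9 mm; the relevant sensor dimension is now h = 15.68 mm. Object distance dₒ = 571 m = 571000 mm.
Thin-lens field height W = h·(dₒ − f)/f = 15.68 × (571000 − 69.9)/69.9 ≈ 128071.301 mm = 128.071 m.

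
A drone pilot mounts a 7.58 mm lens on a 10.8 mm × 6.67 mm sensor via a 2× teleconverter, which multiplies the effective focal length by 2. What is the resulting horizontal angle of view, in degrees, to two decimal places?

Effective focal length f = 7.58 × 2 = 15.16 mm.
α = 2·arctan(10.8 / (2 × 15.16)) = 2·arctan(0.35620) ≈ 39.2119°.

39.21°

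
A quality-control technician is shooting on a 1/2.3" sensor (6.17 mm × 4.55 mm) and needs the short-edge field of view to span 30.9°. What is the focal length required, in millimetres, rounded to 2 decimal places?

From α = 2·arctan(h/2f) we get f = h / (2·tan(α/2)).
With h = 4.55 mm and α/2 = 15.45°, tan(α/2) ≈ 0.27638, so f ≈ 4.55 / 0.55277 ≈ 8.2313 mm.

8.23 mm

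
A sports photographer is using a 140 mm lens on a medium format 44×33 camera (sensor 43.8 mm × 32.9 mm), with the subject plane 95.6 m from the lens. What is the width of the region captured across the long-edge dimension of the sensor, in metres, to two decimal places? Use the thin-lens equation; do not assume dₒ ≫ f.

dₒ: 95.6 m = 95600 mm.
Similar triangles through the lens centre give W/dₒ = w/dᵢ; with 1/f = 1/dₒ + 1/dᵢ this gives W = w·(dₒ − f)/f.
W = 43.8 mm × (95600 − 140) / 140 = 43.8 × 681.8571 ≈ 29865.343 mm = 29.8653 m.

29.87 m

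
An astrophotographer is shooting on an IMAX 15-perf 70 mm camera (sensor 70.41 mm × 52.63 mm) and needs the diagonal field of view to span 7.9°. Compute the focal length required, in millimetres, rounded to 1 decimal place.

636.5 mm

Sensor diagonal = √(70.41² + 52.63²) = √7727.4850 ≈ 87.9061 mm.
From α = 2·arctan(d/2f) we get f = d / (2·tan(α/2)).
With d = 87.9061 mm and α/2 = 3.95°, tan(α/2) ≈ 0.06905, so f ≈ 87.9061 / 0.13810 ≈ 636.5402 mm.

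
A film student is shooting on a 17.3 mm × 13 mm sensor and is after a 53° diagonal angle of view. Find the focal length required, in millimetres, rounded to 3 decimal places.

21.702 mm

Sensor diagonal = √(17.3² + 13²) = √468.2900 ≈ 21.6400 mm.
From α = 2·arctan(d/2f) we get f = d / (2·tan(α/2)).
With d = 21.6400 mm and α/2 = 26.5°, tan(α/2) ≈ 0.49858, so f ≈ 21.6400 / 0.99716 ≈ 21.7016 mm.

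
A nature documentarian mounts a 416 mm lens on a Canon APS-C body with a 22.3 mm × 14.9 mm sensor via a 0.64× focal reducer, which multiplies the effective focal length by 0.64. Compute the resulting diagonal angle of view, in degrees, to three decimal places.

5.767°

Effective focal length f = 416 × 0.64 = 266.24 mm.
Sensor diagonal = √(22.3² + 14.9²) = √719.3000 ≈ 26.8198 mm.
α = 2·arctan(26.820 / (2 × 266.24)) = 2·arctan(0.05037) ≈ 5.7668°.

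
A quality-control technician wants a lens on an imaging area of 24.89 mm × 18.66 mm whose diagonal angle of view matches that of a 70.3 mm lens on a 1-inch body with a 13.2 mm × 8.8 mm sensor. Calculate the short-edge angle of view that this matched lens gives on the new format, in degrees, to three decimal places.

Sensor diagonal = √(13.2² + 8.8²) = √251.6800 ≈ 15.8644 mm.
Sensor diagonal = √(24.89² + 18.66²) = √967.7077 ≈ 31.1080 mm.
Equal diagonal AOV ⇒ f₂ = f₁ · 31.1080/15.8644 = 70.3 × 1.96087 ≈ 137.8488 mm.
Short-edge AOV on the new format = 2·arctan(18.66 / (2 × 137.8488)) = 2·arctan(0.06768) ≈ 7.7441°.

7.744°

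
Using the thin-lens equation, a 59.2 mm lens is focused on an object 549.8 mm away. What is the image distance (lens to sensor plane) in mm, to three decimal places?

1/dᵢ = 1/f − 1/dₒ = 1/59.2 − 1/549.8 = 0.0150730 mm⁻¹.
dᵢ = 1/0.0150730 ≈ 66.3436 mm.

66.344 mm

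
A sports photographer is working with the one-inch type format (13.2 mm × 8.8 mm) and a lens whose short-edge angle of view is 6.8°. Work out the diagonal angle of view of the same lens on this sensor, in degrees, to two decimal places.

12.23°

From the short-edge AOV: f = 8.8 / (2·tan(3.4°)) = 8.8 / 0.11882 ≈ 74.0604 mm.
Sensor diagonal = √(13.2² + 8.8²) = √251.6800 ≈ 15.8644 mm.
Diagonal AOV = 2·arctan(15.8644 / (2 × 74.0604)) = 2·arctan(0.10710) ≈ 12.2267°.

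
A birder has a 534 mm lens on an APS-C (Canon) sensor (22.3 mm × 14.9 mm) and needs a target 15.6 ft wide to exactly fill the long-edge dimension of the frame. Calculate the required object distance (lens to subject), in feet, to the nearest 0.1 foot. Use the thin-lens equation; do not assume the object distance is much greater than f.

375.3 ft

W: 15.6 ft × 304.8 mm/ft = 4754.88 mm.
Magnification m = w/W = dᵢ/dₒ; combined with 1/f = 1/dₒ + 1/dᵢ this gives dₒ = f·(1 + W/w).
dₒ = 534 mm × (1 + 4754.88/22.3) = 534 × 214.2233 ≈ 114395.248 mm = 114395.248/304.8 ft = 375.313 ft.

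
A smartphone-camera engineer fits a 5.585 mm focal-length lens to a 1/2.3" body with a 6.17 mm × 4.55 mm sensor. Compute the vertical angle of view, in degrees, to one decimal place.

Angle of view α = 2·arctan(h/2f) with h = 4.55 mm and f = 5.585 mm.
h/2f = 0.40734; arctan(0.40734) ≈ 22.1631°, so α ≈ 44.3262°.

44.3°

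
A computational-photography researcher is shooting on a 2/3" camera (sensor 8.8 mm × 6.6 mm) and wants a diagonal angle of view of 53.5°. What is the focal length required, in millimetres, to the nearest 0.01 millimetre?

10.91 mm

Sensor diagonal = √(8.8² + 6.6²) = √121.0000 ≈ 11.0000 mm.
From α = 2·arctan(d/2f) we get f = d / (2·tan(α/2)).
With d = 11.0000 mm and α/2 = 26.75°, tan(α/2) ≈ 0.50404, so f ≈ 11.0000 / 1.00808 ≈ 10.9118 mm.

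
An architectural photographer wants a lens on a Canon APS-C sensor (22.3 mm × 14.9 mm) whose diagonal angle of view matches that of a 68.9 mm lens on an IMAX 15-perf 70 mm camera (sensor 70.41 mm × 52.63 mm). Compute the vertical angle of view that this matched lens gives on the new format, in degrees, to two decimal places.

39.03°

Sensor diagonal = √(70.41² + 52.63²) = √7727.4850 ≈ 87.9061 mm.
Sensor diagonal = √(22.3² + 14.9²) = √719.3000 ≈ 26.8198 mm.
Equal diagonal AOV ⇒ f₂ = f₁ · 26.8198/87.9061 = 68.9 × 0.30510 ≈ 21.0211 mm.
Vertical AOV on the new format = 2·arctan(14.9 / (2 × 21.0211)) = 2·arctan(0.35441) ≈ 39.0293°.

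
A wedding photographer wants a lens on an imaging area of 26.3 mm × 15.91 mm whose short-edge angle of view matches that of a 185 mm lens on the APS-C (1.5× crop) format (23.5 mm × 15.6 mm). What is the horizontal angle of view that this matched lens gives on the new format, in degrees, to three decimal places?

Equal short-edge AOV ⇒ f₂ = f₁ · 15.91/15.6 = 185 × 1.01987 ≈ 188.6763 mm.
Horizontal AOV on the new format = 2·arctan(26.3 / (2 × 188.6763)) = 2·arctan(0.06970) ≈ 7.9737°.

7.974°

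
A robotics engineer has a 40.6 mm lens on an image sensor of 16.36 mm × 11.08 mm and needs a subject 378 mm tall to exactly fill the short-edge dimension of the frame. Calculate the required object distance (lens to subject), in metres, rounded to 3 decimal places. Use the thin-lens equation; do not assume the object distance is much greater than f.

1.426 m

Magnification m = h/W = dᵢ/dₒ; combined with 1/f = 1/dₒ + 1/dᵢ this gives dₒ = f·(1 + W/h).
dₒ = 40.6 mm × (1 + 378/11.08) = 40.6 × 35.1155 ≈ 1425.690 mm = 1.42569 m.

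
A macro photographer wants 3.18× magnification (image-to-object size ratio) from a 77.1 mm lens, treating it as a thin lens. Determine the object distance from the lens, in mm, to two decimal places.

With m = dᵢ/dₒ and 1/f = 1/dₒ + 1/dᵢ, substituting dᵢ = m·dₒ gives 1/f = (1 + 1/m)/dₒ, hence dₒ = f·(1 + 1/m).
dₒ = 77.1 × (1 + 1/3.18) = 77.1 × 1.31447 ≈ 101.345 mm.

101.35 mm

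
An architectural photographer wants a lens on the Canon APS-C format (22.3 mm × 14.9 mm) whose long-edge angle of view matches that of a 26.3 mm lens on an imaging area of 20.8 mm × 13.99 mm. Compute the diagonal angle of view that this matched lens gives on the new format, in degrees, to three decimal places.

50.870°

Equal long-edge AOV ⇒ f₂ = f₁ · 22.3/20.8 = 26.3 × 1.07212 ≈ 28.1966 mm.
Sensor diagonal = √(22.3² + 14.9²) = √719.3000 ≈ 26.8198 mm.
Diagonal AOV on the new format = 2·arctan(26.8198 / (2 × 28.1966)) = 2·arctan(0.47558) ≈ 50.8701°.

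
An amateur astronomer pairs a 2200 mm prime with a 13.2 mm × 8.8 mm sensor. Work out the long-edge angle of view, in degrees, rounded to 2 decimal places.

Angle of view α = 2·arctan(w/2f) with w = 13.2 mm and f = 2200 mm.
w/2f = 0.00300; arctan(0.00300) ≈ 0.1719°, so α ≈ 0.3438°.

0.34°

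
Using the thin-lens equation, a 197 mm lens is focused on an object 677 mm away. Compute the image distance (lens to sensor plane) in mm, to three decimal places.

1/dᵢ = 1/f − 1/dₒ = 1/197 − 1/677 = 0.0035990 mm⁻¹.
dᵢ = 1/0.0035990 ≈ 277.8521 mm.

277.852 mm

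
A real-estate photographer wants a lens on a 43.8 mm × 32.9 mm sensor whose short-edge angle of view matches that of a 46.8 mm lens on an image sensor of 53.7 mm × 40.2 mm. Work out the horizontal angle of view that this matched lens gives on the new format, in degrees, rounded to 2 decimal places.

59.52°

Equal short-edge AOV ⇒ f₂ = f₁ · 32.9/40.2 = 46.8 × 0.81841 ≈ 38.3015 mm.
Horizontal AOV on the new format = 2·arctan(43.8 / (2 × 38.3015)) = 2·arctan(0.57178) ≈ 59.5201°.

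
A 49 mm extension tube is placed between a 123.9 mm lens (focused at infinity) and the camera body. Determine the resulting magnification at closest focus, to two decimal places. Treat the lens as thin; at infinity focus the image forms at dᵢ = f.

The tube moves the image plane from f to f + e, so dᵢ = 123.9 + 49 = 172.9 mm. Focus is achieved when 1/f = 1/dₒ + 1/dᵢ, giving dₒ = 1/(1/f − 1/(f+e)).
Magnification m = dᵢ/dₒ = (f+e)·(1/f − 1/(f+e)) = e/f = 49/123.9 ≈ 0.3955.

0.40×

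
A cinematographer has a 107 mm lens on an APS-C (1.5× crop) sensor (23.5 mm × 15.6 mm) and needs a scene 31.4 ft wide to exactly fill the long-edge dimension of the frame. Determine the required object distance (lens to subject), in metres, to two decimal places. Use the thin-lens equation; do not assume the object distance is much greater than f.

W: 31.4 ft × 304.8 mm/ft = 9570.72 mm.
Magnification m = w/W = dᵢ/dₒ; combined with 1/f = 1/dₒ + 1/dᵢ this gives dₒ = f·(1 + W/w).
dₒ = 107 mm × (1 + 9570.72/23.5) = 107 × 408.2647 ≈ 43684.319 mm = 43.6843 m.

43.68 m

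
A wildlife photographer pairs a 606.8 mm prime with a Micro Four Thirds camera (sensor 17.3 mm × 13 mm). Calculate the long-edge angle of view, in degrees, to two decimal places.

Angle of view α = 2·arctan(w/2f) with w = 17.3 mm and f = 606.8 mm.
w/2f = 0.01426; arctan(0.01426) ≈ 0.8167°, so α ≈ 1.6334°.

1.63°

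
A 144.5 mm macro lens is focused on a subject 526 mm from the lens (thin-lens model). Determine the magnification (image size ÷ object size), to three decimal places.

0.379×

Thin lens: 1/f = 1/dₒ + 1/dᵢ → 1/dᵢ = 1/144.5 − 1/526 = 0.0050193 mm⁻¹, so dᵢ ≈ 199.2320 mm.
Magnification m = dᵢ/dₒ = 199.2320/526 ≈ 0.37877.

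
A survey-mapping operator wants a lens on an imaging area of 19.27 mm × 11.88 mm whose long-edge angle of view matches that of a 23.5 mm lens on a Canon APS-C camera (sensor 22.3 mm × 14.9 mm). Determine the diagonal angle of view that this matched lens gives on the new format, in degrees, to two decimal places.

Equal long-edge AOV ⇒ f₂ = f₁ · 19.27/22.3 = 23.5 × 0.86413 ≈ 20.3070 mm.
Sensor diagonal = √(19.27² + 11.88²) = √512.4673 ≈ 22.6377 mm.
Diagonal AOV on the new format = 2·arctan(22.6377 / (2 × 20.3070)) = 2·arctan(0.55739) ≈ 58.2696°.

58.27°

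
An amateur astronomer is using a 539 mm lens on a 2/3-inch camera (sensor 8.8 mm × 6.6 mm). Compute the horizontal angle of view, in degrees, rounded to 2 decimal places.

0.94°

Angle of view α = 2·arctan(w/2f) with w = 8.8 mm and f = 539 mm.
w/2f = 0.00816; arctan(0.00816) ≈ 0.4677°, so α ≈ 0.9354°.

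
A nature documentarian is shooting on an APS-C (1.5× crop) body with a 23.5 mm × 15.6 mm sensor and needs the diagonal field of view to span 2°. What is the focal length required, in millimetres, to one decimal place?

Sensor diagonal = √(23.5² + 15.6²) = √795.6100 ≈ 28.2066 mm.
From α = 2·arctan(d/2f) we get f = d / (2·tan(α/2)).
With d = 28.2066 mm and α/2 = 1°, tan(α/2) ≈ 0.01746, so f ≈ 28.2066 / 0.03491 ≈ 807.9764 mm.

808.0 mm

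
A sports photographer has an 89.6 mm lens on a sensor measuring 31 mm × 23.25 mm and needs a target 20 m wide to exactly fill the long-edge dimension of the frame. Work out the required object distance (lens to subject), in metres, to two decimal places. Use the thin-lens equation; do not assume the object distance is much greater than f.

57.90 m

W: 20 m = 20000 mm.
Magnification m = w/W = dᵢ/dₒ; combined with 1/f = 1/dₒ + 1/dᵢ this gives dₒ = f·(1 + W/w).
dₒ = 89.6 mm × (1 + 20000/31) = 89.6 × 646.1613 ≈ 57896.052 mm = 57.8961 m.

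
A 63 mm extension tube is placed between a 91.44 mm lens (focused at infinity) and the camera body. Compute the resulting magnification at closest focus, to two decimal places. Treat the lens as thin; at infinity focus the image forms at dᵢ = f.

The tube moves the image plane from f to f + e, so dᵢ = 91.44 + 63 = 154.44 mm. Focus is achieved when 1/f = 1/dₒ + 1/dᵢ, giving dₒ = 1/(1/f − 1/(f+e)).
Magnification m = dᵢ/dₒ = (f+e)·(1/f − 1/(f+e)) = e/f = 63/91.44 ≈ 0.6890.

0.69×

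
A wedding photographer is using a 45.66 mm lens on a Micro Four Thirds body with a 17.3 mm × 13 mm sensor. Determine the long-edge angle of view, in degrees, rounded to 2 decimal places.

21.45°

Angle of view α = 2·arctan(w/2f) with w = 17.3 mm and f = 45.66 mm.
w/2f = 0.18944; arctan(0.18944) ≈ 10.7272°, so α ≈ 21.4544°.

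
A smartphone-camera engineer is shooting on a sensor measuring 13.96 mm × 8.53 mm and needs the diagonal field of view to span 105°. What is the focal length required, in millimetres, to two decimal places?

6.28 mm

Sensor diagonal = √(13.96² + 8.53²) = √267.6425 ≈ 16.3598 mm.
From α = 2·arctan(d/2f) we get f = d / (2·tan(α/2)).
With d = 16.3598 mm and α/2 = 52.5°, tan(α/2) ≈ 1.30323, so f ≈ 16.3598 / 2.60645 ≈ 6.2767 mm.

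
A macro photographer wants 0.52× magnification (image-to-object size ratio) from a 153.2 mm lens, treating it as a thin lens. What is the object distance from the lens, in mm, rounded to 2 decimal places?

With m = dᵢ/dₒ and 1/f = 1/dₒ + 1/dᵢ, substituting dᵢ = m·dₒ gives 1/f = (1 + 1/m)/dₒ, hence dₒ = f·(1 + 1/m).
dₒ = 153.2 × (1 + 1/0.52) = 153.2 × 2.92308 ≈ 447.815 mm.

447.82 mm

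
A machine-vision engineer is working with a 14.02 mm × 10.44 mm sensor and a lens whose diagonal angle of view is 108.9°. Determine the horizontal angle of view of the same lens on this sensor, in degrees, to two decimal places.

96.60°

Sensor diagonal = √(14.02² + 10.44²) = √305.5540 ≈ 17.4801 mm.
From the diagonal AOV: f = 17.4801 / (2·tan(54.45°)) = 17.4801 / 2.79873 ≈ 6.2457 mm.
Horizontal AOV = 2·arctan(14.02 / (2 × 6.2457)) = 2·arctan(1.12237) ≈ 96.5995°.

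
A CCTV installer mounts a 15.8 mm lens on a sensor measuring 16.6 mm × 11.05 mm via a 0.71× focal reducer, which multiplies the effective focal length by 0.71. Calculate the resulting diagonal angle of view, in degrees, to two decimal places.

83.26°

Effective focal length f = 15.8 × 0.71 = 11.218 mm.
Sensor diagonal = √(16.6² + 11.05²) = √397.6625 ≈ 19.9415 mm.
α = 2·arctan(19.941 / (2 × 11.218)) = 2·arctan(0.88882) ≈ 83.2624°.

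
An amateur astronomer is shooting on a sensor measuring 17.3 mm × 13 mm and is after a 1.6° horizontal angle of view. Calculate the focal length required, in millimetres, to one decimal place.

From α = 2·arctan(w/2f) we get f = w / (2·tan(α/2)).
With w = 17.3 mm and α/2 = 0.8°, tan(α/2) ≈ 0.01396, so f ≈ 17.3 / 0.02793 ≈ 619.4704 mm.

619.5 mm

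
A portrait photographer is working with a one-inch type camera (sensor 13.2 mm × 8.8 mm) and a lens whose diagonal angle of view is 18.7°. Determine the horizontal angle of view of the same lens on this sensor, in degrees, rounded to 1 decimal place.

15.6°

Sensor diagonal = √(13.2² + 8.8²) = √251.6800 ≈ 15.8644 mm.
From the diagonal AOV: f = 15.8644 / (2·tan(9.35°)) = 15.8644 / 0.32930 ≈ 48.1755 mm.
Horizontal AOV = 2·arctan(13.2 / (2 × 48.1755)) = 2·arctan(0.13700) ≈ 15.6018°.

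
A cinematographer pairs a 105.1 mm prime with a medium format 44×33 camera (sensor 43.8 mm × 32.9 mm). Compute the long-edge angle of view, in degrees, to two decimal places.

Angle of view α = 2·arctan(w/2f) with w = 43.8 mm and f = 105.1 mm.
w/2f = 0.20837; arctan(0.20837) ≈ 11.7705°, so α ≈ 23.5409°.

23.54°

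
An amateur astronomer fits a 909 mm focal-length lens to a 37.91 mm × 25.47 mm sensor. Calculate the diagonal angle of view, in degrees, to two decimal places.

Sensor diagonal = √(37.91² + 25.47²) = √2085.8890 ≈ 45.6715 mm.
Angle of view α = 2·arctan(d/2f) with d = 45.6715 mm and f = 909 mm.
d/2f = 0.02512; arctan(0.02512) ≈ 1.4391°, so α ≈ 2.8781°.

2.88°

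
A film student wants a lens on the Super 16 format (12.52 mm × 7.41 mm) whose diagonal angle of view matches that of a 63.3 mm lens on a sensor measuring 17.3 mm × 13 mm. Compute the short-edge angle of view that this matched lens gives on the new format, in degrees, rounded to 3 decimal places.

9.951°

Sensor diagonal = √(17.3² + 13²) = √468.2900 ≈ 21.6400 mm.
Sensor diagonal = √(12.52² + 7.41²) = √211.6585 ≈ 14.5485 mm.
Equal diagonal AOV ⇒ f₂ = f₁ · 14.5485/21.6400 = 63.3 × 0.67230 ≈ 42.5563 mm.
Short-edge AOV on the new format = 2·arctan(7.41 / (2 × 42.5563)) = 2·arctan(0.08706) ≈ 9.9514°.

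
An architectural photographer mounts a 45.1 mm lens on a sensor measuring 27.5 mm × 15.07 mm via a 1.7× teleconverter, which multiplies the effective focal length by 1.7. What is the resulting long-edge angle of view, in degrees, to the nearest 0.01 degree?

Effective focal length f = 45.1 × 1.7 = 76.67 mm.
α = 2·arctan(27.5 / (2 × 76.67)) = 2·arctan(0.17934) ≈ 20.3347°.

20.33°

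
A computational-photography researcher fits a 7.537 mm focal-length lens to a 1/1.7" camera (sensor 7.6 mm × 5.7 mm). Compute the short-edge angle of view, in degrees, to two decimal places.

41.43°

Angle of view α = 2·arctan(h/2f) with h = 5.7 mm and f = 7.537 mm.
h/2f = 0.37813; arctan(0.37813) ≈ 20.7133°, so α ≈ 41.4267°.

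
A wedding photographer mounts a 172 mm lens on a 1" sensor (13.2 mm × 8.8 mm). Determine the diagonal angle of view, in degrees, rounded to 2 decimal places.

5.28°

Sensor diagonal = √(13.2² + 8.8²) = √251.6800 ≈ 15.8644 mm.
Angle of view α = 2·arctan(d/2f) with d = 15.8644 mm and f = 172 mm.
d/2f = 0.04612; arctan(0.04612) ≈ 2.6405°, so α ≈ 5.2809°.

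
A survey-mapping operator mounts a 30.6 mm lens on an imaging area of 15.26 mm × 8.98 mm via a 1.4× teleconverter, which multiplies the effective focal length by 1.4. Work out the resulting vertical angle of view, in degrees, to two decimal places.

Effective focal length f = 30.6 × 1.4 = 42.84 mm.
α = 2·arctan(8.98 / (2 × 42.84)) = 2·arctan(0.10481) ≈ 11.9665°.

11.97°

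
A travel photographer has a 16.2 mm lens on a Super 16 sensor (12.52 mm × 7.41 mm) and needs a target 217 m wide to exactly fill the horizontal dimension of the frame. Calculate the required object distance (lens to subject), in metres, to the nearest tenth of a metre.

280.8 m

W: 217 m = 217000 mm.
Magnification m = w/W = dᵢ/dₒ; combined with 1/f = 1/dₒ + 1/dᵢ this gives dₒ = f·(1 + W/w).
dₒ = 16.2 mm × (1 + 217000/12.52) = 16.2 × 17333.2684 ≈ 280798.948 mm = 280.799 m.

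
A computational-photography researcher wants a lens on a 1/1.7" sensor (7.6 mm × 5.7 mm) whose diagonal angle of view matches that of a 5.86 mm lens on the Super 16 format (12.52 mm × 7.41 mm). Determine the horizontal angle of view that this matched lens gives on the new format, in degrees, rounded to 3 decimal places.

89.602°

Sensor diagonal = √(12.52² + 7.41²) = √211.6585 ≈ 14.5485 mm.
Sensor diagonal = √(7.6² + 5.7²) = √90.2500 ≈ 9.5000 mm.
Equal diagonal AOV ⇒ f₂ = f₁ · 9.5000/14.5485 = 5.86 × 0.65299 ≈ 3.8265 mm.
Horizontal AOV on the new format = 2·arctan(7.6 / (2 × 3.8265)) = 2·arctan(0.99307) ≈ 89.6016°.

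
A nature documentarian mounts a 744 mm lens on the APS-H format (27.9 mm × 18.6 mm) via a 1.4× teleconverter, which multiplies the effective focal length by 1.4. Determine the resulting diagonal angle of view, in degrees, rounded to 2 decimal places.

Effective focal length f = 744 × 1.4 = 1041.6 mm.
Sensor diagonal = √(27.9² + 18.6²) = √1124.3700 ≈ 33.5316 mm.
α = 2·arctan(33.532 / (2 × 1041.6)) = 2·arctan(0.01610) ≈ 1.8443°.

1.84°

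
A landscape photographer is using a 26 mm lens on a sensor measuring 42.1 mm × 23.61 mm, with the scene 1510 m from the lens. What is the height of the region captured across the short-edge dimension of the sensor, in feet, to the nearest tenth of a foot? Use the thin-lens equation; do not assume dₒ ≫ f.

dₒ: 1510 m = 1.51e+06 mm.
Similar triangles through the lens centre give W/dₒ = h/dᵢ; with 1/f = 1/dₒ + 1/dᵢ this gives W = h·(dₒ − f)/f.
W = 23.61 mm × (1.51e+06 − 26) / 26 = 23.61 × 58075.9231 ≈ 1371172.544 mm = 1371172.544/304.8 ft = 4498.6 ft.

4498.6 ft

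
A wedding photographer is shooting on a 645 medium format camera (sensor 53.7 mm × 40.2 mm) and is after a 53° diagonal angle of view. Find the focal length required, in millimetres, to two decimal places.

Sensor diagonal = √(53.7² + 40.2²) = √4499.7300 ≈ 67.0800 mm.
From α = 2·arctan(d/2f) we get f = d / (2·tan(α/2)).
With d = 67.0800 mm and α/2 = 26.5°, tan(α/2) ≈ 0.49858, so f ≈ 67.0800 / 0.99716 ≈ 67.2709 mm.

67.27 mm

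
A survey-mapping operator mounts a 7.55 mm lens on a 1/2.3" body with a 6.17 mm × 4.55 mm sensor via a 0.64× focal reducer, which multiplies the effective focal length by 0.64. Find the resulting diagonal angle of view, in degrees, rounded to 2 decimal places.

Effective focal length f = 7.55 × 0.64 = 4.832 mm.
Sensor diagonal = √(6.17² + 4.55²) = √58.7714 ≈ 7.6663 mm.
α = 2·arctan(7.666 / (2 × 4.832)) = 2·arctan(0.79328) ≈ 76.8485°.

76.85°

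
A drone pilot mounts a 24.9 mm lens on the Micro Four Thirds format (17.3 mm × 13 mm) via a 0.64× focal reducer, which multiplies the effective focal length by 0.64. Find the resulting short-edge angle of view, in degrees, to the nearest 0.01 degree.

Effective focal length f = 24.9 × 0.64 = 15.936 mm.
α = 2·arctan(13 / (2 × 15.936)) = 2·arctan(0.40788) ≈ 44.3793°.

44.38°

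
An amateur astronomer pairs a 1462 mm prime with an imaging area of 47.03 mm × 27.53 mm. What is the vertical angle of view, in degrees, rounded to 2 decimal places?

Angle of view α = 2·arctan(h/2f) with h = 27.53 mm and f = 1462 mm.
h/2f = 0.00942; arctan(0.00942) ≈ 0.5394°, so α ≈ 1.0789°.

1.08°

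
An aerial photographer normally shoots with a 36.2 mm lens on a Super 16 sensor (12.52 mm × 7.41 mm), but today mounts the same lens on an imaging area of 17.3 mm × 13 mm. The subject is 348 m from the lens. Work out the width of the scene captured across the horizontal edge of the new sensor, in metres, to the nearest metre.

The focal length stays 36.2 mm; the relevant sensor dimension is now w = 17.3 mm. Object distance dₒ = 348 m = 348000 mm.
Thin-lens field width W = w·(dₒ − f)/f = 17.3 × (348000 − 36.2)/36.2 ≈ 166292.092 mm = 166.292 m.

166 m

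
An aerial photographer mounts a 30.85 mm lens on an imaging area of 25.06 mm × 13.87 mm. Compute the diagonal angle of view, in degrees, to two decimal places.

Sensor diagonal = √(25.06² + 13.87²) = √820.3805 ≈ 28.6423 mm.
Angle of view α = 2·arctan(d/2f) with d = 28.6423 mm and f = 30.85 mm.
d/2f = 0.46422; arctan(0.46422) ≈ 24.9016°, so α ≈ 49.8032°.

49.80°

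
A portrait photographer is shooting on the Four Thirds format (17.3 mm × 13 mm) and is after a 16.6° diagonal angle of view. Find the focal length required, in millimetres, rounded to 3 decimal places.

Sensor diagonal = √(17.3² + 13²) = √468.2900 ≈ 21.6400 mm.
From α = 2·arctan(d/2f) we get f = d / (2·tan(α/2)).
With d = 21.6400 mm and α/2 = 8.3°, tan(α/2) ≈ 0.14588, so f ≈ 21.6400 / 0.29177 ≈ 74.1684 mm.

74.168 mm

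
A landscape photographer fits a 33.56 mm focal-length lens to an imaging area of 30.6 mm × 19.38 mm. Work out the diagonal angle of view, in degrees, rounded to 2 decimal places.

56.71°

Sensor diagonal = √(30.6² + 19.38²) = √1311.9444 ≈ 36.2208 mm.
Angle of view α = 2·arctan(d/2f) with d = 36.2208 mm and f = 33.56 mm.
d/2f = 0.53964; arctan(0.53964) ≈ 28.3532°, so α ≈ 56.7063°.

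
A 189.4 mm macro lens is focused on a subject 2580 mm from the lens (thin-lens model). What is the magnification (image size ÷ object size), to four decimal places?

Thin lens: 1/f = 1/dₒ + 1/dᵢ → 1/dᵢ = 1/189.4 − 1/2580 = 0.0048922 mm⁻¹, so dᵢ ≈ 204.4056 mm.
Magnification m = dᵢ/dₒ = 204.4056/2580 ≈ 0.07923.

0.0792×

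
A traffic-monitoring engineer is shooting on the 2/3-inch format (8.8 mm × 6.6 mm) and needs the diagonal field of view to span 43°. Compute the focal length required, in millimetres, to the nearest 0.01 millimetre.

Sensor diagonal = √(8.8² + 6.6²) = √121.0000 ≈ 11.0000 mm.
From α = 2·arctan(d/2f) we get f = d / (2·tan(α/2)).
With d = 11.0000 mm and α/2 = 21.5°, tan(α/2) ≈ 0.39391, so f ≈ 11.0000 / 0.78782 ≈ 13.9626 mm.

13.96 mm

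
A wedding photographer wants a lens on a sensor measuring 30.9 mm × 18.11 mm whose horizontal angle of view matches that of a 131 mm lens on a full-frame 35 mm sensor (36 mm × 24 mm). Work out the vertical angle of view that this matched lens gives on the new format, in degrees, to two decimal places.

Equal horizontal AOV ⇒ f₂ = f₁ · 30.9/36 = 131 × 0.85833 ≈ 112.4417 mm.
Vertical AOV on the new format = 2·arctan(18.11 / (2 × 112.4417)) = 2·arctan(0.08053) ≈ 9.2083°.

9.21°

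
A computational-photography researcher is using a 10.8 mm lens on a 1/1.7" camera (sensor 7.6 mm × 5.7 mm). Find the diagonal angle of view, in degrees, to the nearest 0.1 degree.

47.5°

Sensor diagonal = √(7.6² + 5.7²) = √90.2500 ≈ 9.5000 mm.
Angle of view α = 2·arctan(d/2f) with d = 9.5000 mm and f = 10.8 mm.
d/2f = 0.43981; arctan(0.43981) ≈ 23.7406°, so α ≈ 47.4812°.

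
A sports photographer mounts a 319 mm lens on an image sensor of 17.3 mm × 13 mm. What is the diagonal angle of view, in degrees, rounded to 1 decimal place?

3.9°

Sensor diagonal = √(17.3² + 13²) = √468.2900 ≈ 21.6400 mm.
Angle of view α = 2·arctan(d/2f) with d = 21.6400 mm and f = 319 mm.
d/2f = 0.03392; arctan(0.03392) ≈ 1.9426°, so α ≈ 3.8853°.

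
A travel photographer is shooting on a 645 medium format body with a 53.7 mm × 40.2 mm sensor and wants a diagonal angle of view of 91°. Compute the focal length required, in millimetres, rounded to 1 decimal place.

Sensor diagonal = √(53.7² + 40.2²) = √4499.7300 ≈ 67.0800 mm.
From α = 2·arctan(d/2f) we get f = d / (2·tan(α/2)).
With d = 67.0800 mm and α/2 = 45.5°, tan(α/2) ≈ 1.01761, so f ≈ 67.0800 / 2.03521 ≈ 32.9597 mm.

33.0 mm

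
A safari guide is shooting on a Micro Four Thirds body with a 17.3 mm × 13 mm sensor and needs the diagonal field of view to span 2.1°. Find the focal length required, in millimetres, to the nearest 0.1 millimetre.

590.4 mm

Sensor diagonal = √(17.3² + 13²) = √468.2900 ≈ 21.6400 mm.
From α = 2·arctan(d/2f) we get f = d / (2·tan(α/2)).
With d = 21.6400 mm and α/2 = 1.05°, tan(α/2) ≈ 0.01833, so f ≈ 21.6400 / 0.03666 ≈ 590.3535 mm.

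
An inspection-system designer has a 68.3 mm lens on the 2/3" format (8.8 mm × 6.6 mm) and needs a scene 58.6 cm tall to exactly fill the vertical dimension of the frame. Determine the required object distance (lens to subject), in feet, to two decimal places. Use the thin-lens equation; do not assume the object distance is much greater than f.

W: 58.6 cm = 586 mm.
Magnification m = h/W = dᵢ/dₒ; combined with 1/f = 1/dₒ + 1/dᵢ this gives dₒ = f·(1 + W/h).
dₒ = 68.3 mm × (1 + 586/6.6) = 68.3 × 89.7879 ≈ 6132.512 mm = 6132.512/304.8 ft = 20.1198 ft.

20.12 ft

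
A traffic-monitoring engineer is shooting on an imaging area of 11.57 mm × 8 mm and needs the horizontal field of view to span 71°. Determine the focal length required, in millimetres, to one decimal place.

From α = 2·arctan(w/2f) we get f = w / (2·tan(α/2)).
With w = 11.57 mm and α/2 = 35.5°, tan(α/2) ≈ 0.71329, so f ≈ 11.57 / 1.42659 ≈ 8.1103 mm.

8.1 mm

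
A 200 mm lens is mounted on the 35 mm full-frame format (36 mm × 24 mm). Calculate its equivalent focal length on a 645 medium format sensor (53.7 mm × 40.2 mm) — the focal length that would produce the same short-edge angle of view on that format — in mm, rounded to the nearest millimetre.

335 mm

Equal angle of view means equal height/f ratio, so f₂ = f₁ · (height₂/height₁) = 200 × 40.2/24.
f₂ = 200 × 1.67500 ≈ 335.000 mm.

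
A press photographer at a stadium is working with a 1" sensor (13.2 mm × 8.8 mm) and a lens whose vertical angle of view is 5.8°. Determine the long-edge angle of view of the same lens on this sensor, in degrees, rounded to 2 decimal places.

From the vertical AOV: f = 8.8 / (2·tan(2.9°)) = 8.8 / 0.10132 ≈ 86.8573 mm.
Long-edge AOV = 2·arctan(13.2 / (2 × 86.8573)) = 2·arctan(0.07599) ≈ 8.6907°.

8.69°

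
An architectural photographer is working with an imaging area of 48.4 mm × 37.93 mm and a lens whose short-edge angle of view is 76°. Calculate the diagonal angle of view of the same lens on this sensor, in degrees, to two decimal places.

From the short-edge AOV: f = 37.93 / (2·tan(38°)) = 37.93 / 1.56257 ≈ 24.2741 mm.
Sensor diagonal = √(48.4² + 37.93²) = √3781.2449 ≈ 61.4918 mm.
Diagonal AOV = 2·arctan(61.4918 / (2 × 24.2741)) = 2·arctan(1.26661) ≈ 103.4174°.

103.42°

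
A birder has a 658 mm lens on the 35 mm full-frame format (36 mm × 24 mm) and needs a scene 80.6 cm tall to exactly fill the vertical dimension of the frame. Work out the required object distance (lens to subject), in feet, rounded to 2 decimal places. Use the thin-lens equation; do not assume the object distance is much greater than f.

74.66 ft

W: 80.6 cm = 806 mm.
Magnification m = h/W = dᵢ/dₒ; combined with 1/f = 1/dₒ + 1/dᵢ this gives dₒ = f·(1 + W/h).
dₒ = 658 mm × (1 + 806/24) = 658 × 34.5833 ≈ 22755.833 mm = 22755.833/304.8 ft = 74.6582 ft.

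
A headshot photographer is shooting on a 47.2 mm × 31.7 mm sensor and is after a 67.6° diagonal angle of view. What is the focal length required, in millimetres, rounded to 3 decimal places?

42.466 mm

Sensor diagonal = √(47.2² + 31.7²) = √3232.7300 ≈ 56.8571 mm.
From α = 2·arctan(d/2f) we get f = d / (2·tan(α/2)).
With d = 56.8571 mm and α/2 = 33.8°, tan(α/2) ≈ 0.66944, so f ≈ 56.8571 / 1.33888 ≈ 42.4661 mm.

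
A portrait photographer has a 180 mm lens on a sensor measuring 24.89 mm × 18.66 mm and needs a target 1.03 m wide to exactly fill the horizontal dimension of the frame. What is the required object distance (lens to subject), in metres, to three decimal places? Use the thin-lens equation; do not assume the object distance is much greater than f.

7.629 m

W: 1.03 m = 1030 mm.
Magnification m = w/W = dᵢ/dₒ; combined with 1/f = 1/dₒ + 1/dᵢ this gives dₒ = f·(1 + W/w).
dₒ = 180 mm × (1 + 1030/24.89) = 180 × 42.3821 ≈ 7628.775 mm = 7.62877 m.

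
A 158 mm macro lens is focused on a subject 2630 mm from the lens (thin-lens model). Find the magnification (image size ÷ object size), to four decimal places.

0.0639×

Thin lens: 1/f = 1/dₒ + 1/dᵢ → 1/dᵢ = 1/158 − 1/2630 = 0.0059489 mm⁻¹, so dᵢ ≈ 168.0987 mm.
Magnification m = dᵢ/dₒ = 168.0987/2630 ≈ 0.06392.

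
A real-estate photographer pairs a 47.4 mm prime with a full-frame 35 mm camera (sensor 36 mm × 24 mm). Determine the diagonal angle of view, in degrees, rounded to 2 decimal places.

49.06°

Sensor diagonal = √(36² + 24²) = √1872.0000 ≈ 43.2666 mm.
Angle of view α = 2·arctan(d/2f) with d = 43.2666 mm and f = 47.4 mm.
d/2f = 0.45640; arctan(0.45640) ≈ 24.5319°, so α ≈ 49.0638°.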